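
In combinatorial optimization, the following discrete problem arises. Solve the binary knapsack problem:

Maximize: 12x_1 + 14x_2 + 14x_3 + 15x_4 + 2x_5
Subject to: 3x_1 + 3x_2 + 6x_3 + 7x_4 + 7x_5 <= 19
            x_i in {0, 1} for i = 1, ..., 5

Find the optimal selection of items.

Items: item 1 (v=12, w=3), item 2 (v=14, w=3), item 3 (v=14, w=6), item 4 (v=15, w=7), item 5 (v=2, w=7)
Capacity: 19
Checking all 32 subsets (w = total weight, v = total value):
  {}: w = 0, v = 0
  {1}: w = 3, v = 12
  {2}: w = 3, v = 14
  {3}: w = 6, v = 14
  {4}: w = 7, v = 15
  {5}: w = 7, v = 2
  {1, 2}: w = 6, v = 26
  {1, 3}: w = 9, v = 26
  {1, 4}: w = 10, v = 27
  {1, 5}: w = 10, v = 14
  {2, 3}: w = 9, v = 28
  {2, 4}: w = 10, v = 29
  {2, 5}: w = 10, v = 16
  {3, 4}: w = 13, v = 29
  {3, 5}: w = 13, v = 16
  {4, 5}: w = 14, v = 17
  {1, 2, 3}: w = 12, v = 40
  {1, 2, 4}: w = 13, v = 41
  {1, 2, 5}: w = 13, v = 28
  {1, 3, 4}: w = 16, v = 41
  {1, 3, 5}: w = 16, v = 28
  {1, 4, 5}: w = 17, v = 29
  {2, 3, 4}: w = 16, v = 43
  {2, 3, 5}: w = 16, v = 30
  {2, 4, 5}: w = 17, v = 31
  {3, 4, 5}: w = 20 > 19, infeasible
  {1, 2, 3, 4}: w = 19, v = 55
  {1, 2, 3, 5}: w = 19, v = 42
  {1, 2, 4, 5}: w = 20 > 19, infeasible
  {1, 3, 4, 5}: w = 23 > 19, infeasible
  {2, 3, 4, 5}: w = 23 > 19, infeasible
  {1, 2, 3, 4, 5}: w = 26 > 19, infeasible
Best feasible subset: items [1, 2, 3, 4]
Total weight: 19 <= 19, total value: 55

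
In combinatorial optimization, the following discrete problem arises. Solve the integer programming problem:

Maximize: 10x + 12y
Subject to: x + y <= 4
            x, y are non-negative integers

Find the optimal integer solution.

Objective: 10x + 12y, constraint: x + y <= 4
Coefficient of y is 12 > coefficient of x is 10, so allocate the entire budget to y.
Optimal: x = 0, y = 4, value = 48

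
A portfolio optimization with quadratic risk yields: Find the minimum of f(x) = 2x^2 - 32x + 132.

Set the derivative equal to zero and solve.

f(x) = 2x^2 - 32x + 132
f'(x) = 4x + (-32) = 0
x = 32/4 = 8
f(8) = 4
Since f''(x) = 4 > 0, this is a minimum.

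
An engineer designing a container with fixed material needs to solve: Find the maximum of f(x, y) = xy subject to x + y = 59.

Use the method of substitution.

Substitute y = 59 - x into f(x,y) = xy:
g(x) = x(59 - x) = 59x - x^2
g'(x) = 59 - 2x = 0  =>  x = 59/2
y = 59 - 59/2 = 59/2
Maximum value = (59/2) * (59/2) = 3481/4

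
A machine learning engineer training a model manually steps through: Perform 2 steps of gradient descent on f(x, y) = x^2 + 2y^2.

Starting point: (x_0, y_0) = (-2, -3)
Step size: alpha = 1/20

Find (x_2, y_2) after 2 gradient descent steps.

f(x,y) = x^2 + 2y^2
grad_x = 2x + 0y, grad_y = 4y + 0x
Step 1: grad = (-4, -12), (-9/5, -12/5)
Step 2: grad = (-18/5, -48/5), (-81/50, -48/25)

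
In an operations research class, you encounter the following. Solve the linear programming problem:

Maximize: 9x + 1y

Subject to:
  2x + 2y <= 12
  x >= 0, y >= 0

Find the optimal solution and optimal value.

The feasible region has vertices at [(0, 0), (6, 0), (0, 6)].
Checking objective 9x + 1y at each vertex:
  (0, 0): 9*0 + 1*0 = 0
  (6, 0): 9*6 + 1*0 = 54
  (0, 6): 9*0 + 1*6 = 6
Maximum is 54 at (6, 0).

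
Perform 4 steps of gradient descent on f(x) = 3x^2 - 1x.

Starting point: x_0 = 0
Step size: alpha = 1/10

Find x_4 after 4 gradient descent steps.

f(x) = 3x^2 - 1x, f'(x) = 6x + (-1)
Step 1: f'(0) = -1, x_1 = 0 - 1/10 * -1 = 1/10
Step 2: f'(1/10) = -2/5, x_2 = 1/10 - 1/10 * -2/5 = 7/50
Step 3: f'(7/50) = -4/25, x_3 = 7/50 - 1/10 * -4/25 = 39/250
Step 4: f'(39/250) = -8/125, x_4 = 39/250 - 1/10 * -8/125 = 203/1250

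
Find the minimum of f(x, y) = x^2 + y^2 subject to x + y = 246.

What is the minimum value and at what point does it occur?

Substitute y = 246 - x into f(x,y) = x^2 + y^2:
g(x) = x^2 + (246 - x)^2 = 2x^2 - 492x + 60516
g'(x) = 4x - 492 = 0  =>  x = 123
y = 246 - 123 = 123
Minimum value = 123^2 + 123^2 = 30258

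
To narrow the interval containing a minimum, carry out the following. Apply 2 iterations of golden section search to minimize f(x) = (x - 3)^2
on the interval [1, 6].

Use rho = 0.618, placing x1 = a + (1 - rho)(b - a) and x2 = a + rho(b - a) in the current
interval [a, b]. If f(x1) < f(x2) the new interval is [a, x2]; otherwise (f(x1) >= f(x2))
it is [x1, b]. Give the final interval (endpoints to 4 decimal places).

Golden section search for min of f(x) = (x - 3)^2 on [1, 6].
Each step: x1 = a + (1 - rho)(b - a), x2 = a + rho(b - a); if f(x1) < f(x2) keep [a, x2], otherwise keep [x1, b].
Step 1: [1.0000, 6.0000], x1=2.9100 (f=0.0081), x2=4.0900 (f=1.1881); f(x1) < f(x2) => keep [1.0000, 4.0900]
Step 2: [1.0000, 4.0900], x1=2.1804 (f=0.6718), x2=2.9096 (f=0.0082); f(x1) > f(x2) => keep [2.1804, 4.0900]
Final interval: [2.1804, 4.0900]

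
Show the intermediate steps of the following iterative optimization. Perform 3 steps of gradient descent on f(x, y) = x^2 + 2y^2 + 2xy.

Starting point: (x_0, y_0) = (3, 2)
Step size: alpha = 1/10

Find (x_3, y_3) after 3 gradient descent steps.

f(x,y) = x^2 + 2y^2 + 2xy
grad_x = 2x + 2y, grad_y = 4y + 2x
Step 1: grad = (10, 14), (2, 3/5)
Step 2: grad = (26/5, 32/5), (37/25, -1/25)
Step 3: grad = (72/25, 14/5), (149/125, -8/25)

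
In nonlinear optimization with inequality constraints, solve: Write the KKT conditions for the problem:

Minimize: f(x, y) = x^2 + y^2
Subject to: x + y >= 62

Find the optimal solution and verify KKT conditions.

KKT conditions for min x^2 + y^2 s.t. x + y >= 62:
Stationarity: 2x = mu, 2y = mu
So x = y = mu/2.
Complementary slackness: mu*(x + y - 62) = 0
Primal feasibility: x + y >= 62; dual feasibility: mu >= 0
If mu = 0 then x = y = 0, but 0 + 0 < 62 is infeasible, so the constraint is active.
Constraint active: x + y = 2*(mu/2) = 62 => mu = 62
x = y = 31, f = 1922
Verify: stationarity 2*31 = 62 = mu; primal 31 + 31 = 62 >= 62; dual mu = 62 >= 0; complementary slackness 62*(62 - 62) = 0. All KKT conditions hold.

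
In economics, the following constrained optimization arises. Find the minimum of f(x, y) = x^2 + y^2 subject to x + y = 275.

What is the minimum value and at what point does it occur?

Substitute y = 275 - x into f(x,y) = x^2 + y^2:
g(x) = x^2 + (275 - x)^2 = 2x^2 - 550x + 75625
g'(x) = 4x - 550 = 0  =>  x = 275/2
y = 275 - 275/2 = 275/2
Minimum value = (275/2)^2 + (275/2)^2 = 75625/2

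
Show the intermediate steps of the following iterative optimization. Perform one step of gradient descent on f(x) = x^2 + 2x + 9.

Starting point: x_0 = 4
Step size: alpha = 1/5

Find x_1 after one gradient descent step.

f(x) = x^2 + 2x + 9
f'(x) = 2x + 2
f'(4) = 2*4 + (2) = 10
x_1 = x_0 - alpha * f'(x_0) = 4 - 1/5 * 10 = 2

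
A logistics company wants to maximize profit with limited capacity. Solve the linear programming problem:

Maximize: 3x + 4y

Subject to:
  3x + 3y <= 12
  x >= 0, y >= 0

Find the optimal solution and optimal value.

The feasible region has vertices at [(0, 0), (4, 0), (0, 4)].
Checking objective 3x + 4y at each vertex:
  (0, 0): 3*0 + 4*0 = 0
  (4, 0): 3*4 + 4*0 = 12
  (0, 4): 3*0 + 4*4 = 16
Maximum is 16 at (0, 4).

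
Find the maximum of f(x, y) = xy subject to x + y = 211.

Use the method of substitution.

Substitute y = 211 - x into f(x,y) = xy:
g(x) = x(211 - x) = 211x - x^2
g'(x) = 211 - 2x = 0  =>  x = 211/2
y = 211 - 211/2 = 211/2
Maximum value = (211/2) * (211/2) = 44521/4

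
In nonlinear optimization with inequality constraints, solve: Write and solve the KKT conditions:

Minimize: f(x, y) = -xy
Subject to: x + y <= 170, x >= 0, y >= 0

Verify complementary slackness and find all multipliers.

Problem: min -xy s.t. x + y <= 170 (multiplier lambda), x >= 0 (mu_x), y >= 0 (mu_y)
KKT stationarity: -y + lambda - mu_x = 0, -x + lambda - mu_y = 0, with lambda, mu_x, mu_y >= 0
Complementary slackness: lambda*(x + y - 170) = 0, mu_x*x = 0, mu_y*y = 0
If lambda = 0: y = -mu_x <= 0 and x = -mu_y <= 0 force x = y = 0 with f = 0; but x = y = 85 is feasible with f = -7225 < 0, so this is not the minimum. Hence lambda > 0 and x + y = 170.
Try x > 0, y > 0 (so mu_x = mu_y = 0): y = lambda, x = lambda => x = y = lambda
x + y = 170 => 2*lambda = 170 => lambda = 85
x* = y* = 85 > 0, consistent with mu_x = mu_y = 0.
(Any feasible point with x = 0 or y = 0 has f = 0 > -7225, so the minimum is not on those boundaries.)
min(-xy) = -7225 (i.e. max xy = 7225)
Multipliers: lambda = 85, mu_x = 0, mu_y = 0
Complementary slackness: lambda*(x + y - 170) = 85*(85 + 85 - 170) = 0, mu_x*x = 0*85 = 0, mu_y*y = 0*85 = 0. Satisfied.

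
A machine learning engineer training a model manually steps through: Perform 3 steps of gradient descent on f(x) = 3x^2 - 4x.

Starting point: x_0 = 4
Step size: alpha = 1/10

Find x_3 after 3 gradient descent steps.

f(x) = 3x^2 - 4x, f'(x) = 6x + (-4)
Step 1: f'(4) = 20, x_1 = 4 - 1/10 * 20 = 2
Step 2: f'(2) = 8, x_2 = 2 - 1/10 * 8 = 6/5
Step 3: f'(6/5) = 16/5, x_3 = 6/5 - 1/10 * 16/5 = 22/25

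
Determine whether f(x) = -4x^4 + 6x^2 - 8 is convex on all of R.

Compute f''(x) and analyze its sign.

f(x) = -4x^4 + 6x^2 - 8
f'(x) = -16x^3 + 12x
f''(x) = -48x^2 + 12
f''(x) = -48x^2 + 12 -> -inf as |x| -> inf
Therefore, f is not globally convex on R.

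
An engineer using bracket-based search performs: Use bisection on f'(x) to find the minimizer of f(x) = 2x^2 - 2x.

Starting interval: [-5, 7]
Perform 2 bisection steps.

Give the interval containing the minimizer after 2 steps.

Finding critical point of f(x) = 2x^2 - 2x using bisection on f'(x) = 4x + -2.
f'(x) = 0 when x = 1/2.
Starting interval: [-5, 7]
Step 1: mid = 1, f'(mid) = 2, new interval = [-5, 1]
Step 2: mid = -2, f'(mid) = -10, new interval = [-2, 1]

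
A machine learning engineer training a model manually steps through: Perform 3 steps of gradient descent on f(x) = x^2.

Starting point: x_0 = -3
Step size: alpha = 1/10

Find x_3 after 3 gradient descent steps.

f(x) = x^2, f'(x) = 2x + (0)
Step 1: f'(-3) = -6, x_1 = -3 - 1/10 * -6 = -12/5
Step 2: f'(-12/5) = -24/5, x_2 = -12/5 - 1/10 * -24/5 = -48/25
Step 3: f'(-48/25) = -96/25, x_3 = -48/25 - 1/10 * -96/25 = -192/125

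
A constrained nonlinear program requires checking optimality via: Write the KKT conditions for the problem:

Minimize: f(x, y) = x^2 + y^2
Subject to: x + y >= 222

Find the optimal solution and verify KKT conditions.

KKT conditions for min x^2 + y^2 s.t. x + y >= 222:
Stationarity: 2x = mu, 2y = mu
So x = y = mu/2.
Complementary slackness: mu*(x + y - 222) = 0
Primal feasibility: x + y >= 222; dual feasibility: mu >= 0
If mu = 0 then x = y = 0, but 0 + 0 < 222 is infeasible, so the constraint is active.
Constraint active: x + y = 2*(mu/2) = 222 => mu = 222
x = y = 111, f = 24642
Verify: stationarity 2*111 = 222 = mu; primal 111 + 111 = 222 >= 222; dual mu = 222 >= 0; complementary slackness 222*(222 - 222) = 0. All KKT conditions hold.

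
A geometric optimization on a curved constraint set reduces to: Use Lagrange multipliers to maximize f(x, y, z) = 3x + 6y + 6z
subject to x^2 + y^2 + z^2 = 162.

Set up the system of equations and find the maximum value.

Lagrange conditions: 3 = 2*lambda*x, 6 = 2*lambda*y, 6 = 2*lambda*z
So x:3 = y:6 = z:6, i.e. x = 3t, y = 6t, z = 6t
Constraint: t^2*(3^2 + 6^2 + 6^2) = 162
  t^2 * 81 = 162  =>  t = sqrt(2)
Maximum = 3*3t + 6*6t + 6*6t = 81*sqrt(2) = sqrt(13122)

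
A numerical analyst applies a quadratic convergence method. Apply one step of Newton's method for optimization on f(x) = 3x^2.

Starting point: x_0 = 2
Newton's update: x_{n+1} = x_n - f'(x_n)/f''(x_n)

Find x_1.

f(x) = 3x^2
f'(x) = 6x + (0), f''(x) = 6
Newton step: x_1 = x_0 - f'(x_0)/f''(x_0)
f'(2) = 12
x_1 = 2 - 12/6 = 0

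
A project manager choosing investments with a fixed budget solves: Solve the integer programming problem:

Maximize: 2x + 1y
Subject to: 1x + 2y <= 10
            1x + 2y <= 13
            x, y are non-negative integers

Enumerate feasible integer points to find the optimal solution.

Constraint 1: 1x + 2y <= 10
Constraint 2: 1x + 2y <= 13
Feasible x range (need y >= 0): 0 <= x <= min(10/1, 13/1) => x in {0, ..., 10}.
Enumerate feasible integer points row by row (the coefficient of y is 1 > 0, so for each x the largest feasible y gives the best value):
  x = 0: y <= min((10 - 1*0)/2, (13 - 1*0)/2) => y in {0, ..., 5}; best 2*0 + 1*5 = 5
  x = 1: y <= min((10 - 1*1)/2, (13 - 1*1)/2) => y in {0, ..., 4}; best 2*1 + 1*4 = 6
  x = 2: y <= min((10 - 1*2)/2, (13 - 1*2)/2) => y in {0, ..., 4}; best 2*2 + 1*4 = 8
  x = 3: y <= min((10 - 1*3)/2, (13 - 1*3)/2) => y in {0, ..., 3}; best 2*3 + 1*3 = 9
  x = 4: y <= min((10 - 1*4)/2, (13 - 1*4)/2) => y in {0, ..., 3}; best 2*4 + 1*3 = 11
  x = 5: y <= min((10 - 1*5)/2, (13 - 1*5)/2) => y in {0, ..., 2}; best 2*5 + 1*2 = 12
  x = 6: y <= min((10 - 1*6)/2, (13 - 1*6)/2) => y in {0, ..., 2}; best 2*6 + 1*2 = 14
  x = 7: y <= min((10 - 1*7)/2, (13 - 1*7)/2) => y in {0, ..., 1}; best 2*7 + 1*1 = 15
  x = 8: y <= min((10 - 1*8)/2, (13 - 1*8)/2) => y in {0, ..., 1}; best 2*8 + 1*1 = 17
  x = 9: y <= min((10 - 1*9)/2, (13 - 1*9)/2) => y in {0}; best 2*9 + 1*0 = 18
  x = 10: y <= min((10 - 1*10)/2, (13 - 1*10)/2) => y in {0}; best 2*10 + 1*0 = 20
The maximum 2x + 1y = 20 is achieved at x = 10, y = 0.
Check: 1*10 + 2*0 = 10 <= 10 and 1*10 + 2*0 = 10 <= 13.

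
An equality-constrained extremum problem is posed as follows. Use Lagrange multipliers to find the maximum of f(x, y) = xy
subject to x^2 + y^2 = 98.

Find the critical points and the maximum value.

Lagrange conditions: y = 2*lambda*x and x = 2*lambda*y
If x = 0 then y = 0, violating the constraint, so x, y != 0.
Dividing: y/x = x/y => x^2 = y^2 => y = x or y = -x
Constraint: 2x^2 = 98 => x^2 = 49 => x = +/-7
Critical points: (7, 7), (-7, -7), (7, -7), (-7, 7)
  y = x:  xy = x^2 = 49  at (7, 7) and (-7, -7)
  y = -x: xy = -x^2 = -49 at (7, -7) and (-7, 7)
Maximum xy = 49 at (7, 7) and (-7, -7)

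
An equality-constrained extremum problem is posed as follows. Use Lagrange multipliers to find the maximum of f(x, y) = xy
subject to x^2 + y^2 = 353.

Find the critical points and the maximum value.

Lagrange conditions: y = 2*lambda*x and x = 2*lambda*y
If x = 0 then y = 0, violating the constraint, so x, y != 0.
Dividing: y/x = x/y => x^2 = y^2 => y = x or y = -x
Constraint: 2x^2 = 353 => x^2 = 353/2 => x = +/-sqrt(353/2)
Critical points: (sqrt(353/2), sqrt(353/2)), (-sqrt(353/2), -sqrt(353/2)), (sqrt(353/2), -sqrt(353/2)), (-sqrt(353/2), sqrt(353/2))
  y = x:  xy = x^2 = 353/2  at (sqrt(353/2), sqrt(353/2)) and (-sqrt(353/2), -sqrt(353/2))
  y = -x: xy = -x^2 = -353/2 at (sqrt(353/2), -sqrt(353/2)) and (-sqrt(353/2), sqrt(353/2))
Maximum xy = 353/2 at (sqrt(353/2), sqrt(353/2)) and (-sqrt(353/2), -sqrt(353/2))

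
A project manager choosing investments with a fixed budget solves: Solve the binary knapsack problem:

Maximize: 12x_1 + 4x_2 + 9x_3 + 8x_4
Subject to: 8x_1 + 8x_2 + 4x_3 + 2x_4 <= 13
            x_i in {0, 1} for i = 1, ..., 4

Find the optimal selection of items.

Items: item 1 (v=12, w=8), item 2 (v=4, w=8), item 3 (v=9, w=4), item 4 (v=8, w=2)
Capacity: 13
Checking all 16 subsets (w = total weight, v = total value):
  {}: w = 0, v = 0
  {1}: w = 8, v = 12
  {2}: w = 8, v = 4
  {3}: w = 4, v = 9
  {4}: w = 2, v = 8
  {1, 2}: w = 16 > 13, infeasible
  {1, 3}: w = 12, v = 21
  {1, 4}: w = 10, v = 20
  {2, 3}: w = 12, v = 13
  {2, 4}: w = 10, v = 12
  {3, 4}: w = 6, v = 17
  {1, 2, 3}: w = 20 > 13, infeasible
  {1, 2, 4}: w = 18 > 13, infeasible
  {1, 3, 4}: w = 14 > 13, infeasible
  {2, 3, 4}: w = 14 > 13, infeasible
  {1, 2, 3, 4}: w = 22 > 13, infeasible
Best feasible subset: items [1, 3]
Total weight: 12 <= 13, total value: 21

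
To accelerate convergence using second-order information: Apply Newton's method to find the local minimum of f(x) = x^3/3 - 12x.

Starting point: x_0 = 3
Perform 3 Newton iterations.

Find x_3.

f(x) = x^3/3 - 12x
f'(x) = x^2 - 12, f''(x) = 2x
Newton update: x_{n+1} = x_n - (x_n^2 - 12)/(2*x_n)
Step 1: x_0 = 3, f'=-3, f''=6, x_1 = 7/2
Step 2: x_1 = 7/2, f'=1/4, f''=7, x_2 = 97/28
Step 3: x_2 = 97/28, f'=1/784, f''=97/14, x_3 = 18817/5432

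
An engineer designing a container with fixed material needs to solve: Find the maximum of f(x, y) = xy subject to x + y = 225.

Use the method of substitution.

Substitute y = 225 - x into f(x,y) = xy:
g(x) = x(225 - x) = 225x - x^2
g'(x) = 225 - 2x = 0  =>  x = 225/2
y = 225 - 225/2 = 225/2
Maximum value = (225/2) * (225/2) = 50625/4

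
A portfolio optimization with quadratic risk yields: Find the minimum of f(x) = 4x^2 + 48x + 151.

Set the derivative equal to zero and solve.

f(x) = 4x^2 + 48x + 151
f'(x) = 8x + (48) = 0
x = -48/8 = -6
f(-6) = 7
Since f''(x) = 8 > 0, this is a minimum.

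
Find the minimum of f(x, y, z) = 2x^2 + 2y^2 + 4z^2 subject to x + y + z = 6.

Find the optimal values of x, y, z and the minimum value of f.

Using Lagrange multipliers on f = 2x^2 + 2y^2 + 4z^2 with constraint x + y + z = 6:
Conditions: 2*2*x = lambda, 2*2*y = lambda, 2*4*z = lambda
So x = lambda/4, y = lambda/4, z = lambda/8
Substituting into constraint: lambda * (5/8) = 6
lambda = 48/5
x = 12/5, y = 12/5, z = 6/5
Minimum value = 144/5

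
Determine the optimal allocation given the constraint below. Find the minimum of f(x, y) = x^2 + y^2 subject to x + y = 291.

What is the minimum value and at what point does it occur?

Substitute y = 291 - x into f(x,y) = x^2 + y^2:
g(x) = x^2 + (291 - x)^2 = 2x^2 - 582x + 84681
g'(x) = 4x - 582 = 0  =>  x = 291/2
y = 291 - 291/2 = 291/2
Minimum value = (291/2)^2 + (291/2)^2 = 84681/2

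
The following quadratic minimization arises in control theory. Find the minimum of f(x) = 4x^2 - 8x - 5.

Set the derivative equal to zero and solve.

f(x) = 4x^2 - 8x - 5
f'(x) = 8x + (-8) = 0
x = 8/8 = 1
f(1) = -9
Since f''(x) = 8 > 0, this is a minimum.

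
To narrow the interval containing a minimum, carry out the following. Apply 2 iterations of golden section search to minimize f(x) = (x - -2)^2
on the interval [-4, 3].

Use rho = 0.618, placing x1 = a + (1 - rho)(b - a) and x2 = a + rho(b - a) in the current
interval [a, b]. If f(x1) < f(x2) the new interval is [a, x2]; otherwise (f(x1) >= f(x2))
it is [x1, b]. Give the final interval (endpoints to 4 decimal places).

Golden section search for min of f(x) = (x - -2)^2 on [-4, 3].
Each step: x1 = a + (1 - rho)(b - a), x2 = a + rho(b - a); if f(x1) < f(x2) keep [a, x2], otherwise keep [x1, b].
Step 1: [-4.0000, 3.0000], x1=-1.3260 (f=0.4543), x2=0.3260 (f=5.4103); f(x1) < f(x2) => keep [-4.0000, 0.3260]
Step 2: [-4.0000, 0.3260], x1=-2.3475 (f=0.1207), x2=-1.3265 (f=0.4536); f(x1) < f(x2) => keep [-4.0000, -1.3265]
Final interval: [-4.0000, -1.3265]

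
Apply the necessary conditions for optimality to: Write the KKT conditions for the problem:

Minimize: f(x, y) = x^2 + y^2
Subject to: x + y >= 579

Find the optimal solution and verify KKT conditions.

KKT conditions for min x^2 + y^2 s.t. x + y >= 579:
Stationarity: 2x = mu, 2y = mu
So x = y = mu/2.
Complementary slackness: mu*(x + y - 579) = 0
Primal feasibility: x + y >= 579; dual feasibility: mu >= 0
If mu = 0 then x = y = 0, but 0 + 0 < 579 is infeasible, so the constraint is active.
Constraint active: x + y = 2*(mu/2) = 579 => mu = 579
x = y = 579/2, f = 335241/2
Verify: stationarity 2*(579/2) = 579 = mu; primal 579/2 + 579/2 = 579 >= 579; dual mu = 579 >= 0; complementary slackness 579*(579 - 579) = 0. All KKT conditions hold.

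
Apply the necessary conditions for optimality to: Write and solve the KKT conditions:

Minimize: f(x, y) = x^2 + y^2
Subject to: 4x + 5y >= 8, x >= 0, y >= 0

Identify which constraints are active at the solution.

KKT conditions for min x^2 + y^2 s.t. 4x + 5y >= 8, x >= 0, y >= 0:
Stationarity: 2x = mu*4 + mu_x, 2y = mu*5 + mu_y, with mu, mu_x, mu_y >= 0
Complementary slackness: mu*(4x + 5y - 8) = 0, mu_x*x = 0, mu_y*y = 0
(0, 0) is infeasible (4*0 + 5*0 < 8), so if mu = 0 stationarity would force x = mu_x/2 >= 0, y = mu_y/2 >= 0 with mu_x*x = mu_y*y = 0, i.e. x = y = 0: contradiction. Hence mu > 0 and 4x + 5y = 8 is active.
Try x > 0, y > 0 (so mu_x = mu_y = 0): x = 4*mu/2, y = 5*mu/2
Substitute: 4*(4*mu/2) + 5*(5*mu/2) = 8
  mu*41/2 = 8 => mu = 16/41
x* = 32/41 > 0, y* = 40/41 > 0, consistent with mu_x = mu_y = 0.
f is convex and the constraints are linear, so this KKT point is the global minimum.
f* = 64/41
Active constraints: 4x + 5y >= 8 (holds with equality, mu = 16/41 > 0); x >= 0 and y >= 0 are inactive (mu_x = mu_y = 0).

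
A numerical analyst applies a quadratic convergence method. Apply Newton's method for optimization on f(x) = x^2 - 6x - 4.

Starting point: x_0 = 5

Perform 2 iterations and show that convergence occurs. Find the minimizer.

f(x) = x^2 - 6x - 4, f'(x) = 2x + (-6), f''(x) = 2
Step 1: f'(5) = 4, x_1 = 5 - 4/2 = 3
Step 2: f'(3) = 0, x_2 = 3 (converged)
Newton's method converges in 1 step for quadratics.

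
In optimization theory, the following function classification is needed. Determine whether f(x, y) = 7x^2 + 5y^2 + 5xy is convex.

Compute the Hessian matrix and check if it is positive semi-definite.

f(x,y) = 7x^2 + 5y^2 + 5xy
Hessian H = [[14, 5], [5, 10]]
trace(H) = 24, det(H) = 115
Eigenvalues: (24 +/- sqrt(116)) / 2 = 17.39, 6.615
Since both eigenvalues > 0, f is convex.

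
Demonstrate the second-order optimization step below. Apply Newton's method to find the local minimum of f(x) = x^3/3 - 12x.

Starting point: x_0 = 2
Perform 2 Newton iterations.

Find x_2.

f(x) = x^3/3 - 12x
f'(x) = x^2 - 12, f''(x) = 2x
Newton update: x_{n+1} = x_n - (x_n^2 - 12)/(2*x_n)
Step 1: x_0 = 2, f'=-8, f''=4, x_1 = 4
Step 2: x_1 = 4, f'=4, f''=8, x_2 = 7/2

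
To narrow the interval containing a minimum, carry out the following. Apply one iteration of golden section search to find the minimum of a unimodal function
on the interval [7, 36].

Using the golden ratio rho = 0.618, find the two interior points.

Golden section search on [7, 36].
Golden ratio rho = 0.618 (approx).
Interior points:
  x_1 = 7 + (1-0.618)*29 = 18.0780
  x_2 = 7 + 0.618*29 = 24.9220
Compare f(x_1) and f(x_2) to determine which subinterval to keep.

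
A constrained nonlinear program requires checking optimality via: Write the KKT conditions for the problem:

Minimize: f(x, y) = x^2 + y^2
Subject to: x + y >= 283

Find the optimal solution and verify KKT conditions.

KKT conditions for min x^2 + y^2 s.t. x + y >= 283:
Stationarity: 2x = mu, 2y = mu
So x = y = mu/2.
Complementary slackness: mu*(x + y - 283) = 0
Primal feasibility: x + y >= 283; dual feasibility: mu >= 0
If mu = 0 then x = y = 0, but 0 + 0 < 283 is infeasible, so the constraint is active.
Constraint active: x + y = 2*(mu/2) = 283 => mu = 283
x = y = 283/2, f = 80089/2
Verify: stationarity 2*(283/2) = 283 = mu; primal 283/2 + 283/2 = 283 >= 283; dual mu = 283 >= 0; complementary slackness 283*(283 - 283) = 0. All KKT conditions hold.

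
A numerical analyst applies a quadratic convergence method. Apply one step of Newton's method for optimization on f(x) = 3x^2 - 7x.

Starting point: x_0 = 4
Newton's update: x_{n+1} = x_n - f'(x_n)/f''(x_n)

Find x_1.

f(x) = 3x^2 - 7x
f'(x) = 6x + (-7), f''(x) = 6
Newton step: x_1 = x_0 - f'(x_0)/f''(x_0)
f'(4) = 17
x_1 = 4 - 17/6 = 7/6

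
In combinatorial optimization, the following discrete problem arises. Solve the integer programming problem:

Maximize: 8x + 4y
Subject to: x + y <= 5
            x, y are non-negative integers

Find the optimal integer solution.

Objective: 8x + 4y, constraint: x + y <= 5
Coefficient of x is 8 >= coefficient of y is 4, so allocate the entire budget to x.
Optimal: x = 5, y = 0, value = 40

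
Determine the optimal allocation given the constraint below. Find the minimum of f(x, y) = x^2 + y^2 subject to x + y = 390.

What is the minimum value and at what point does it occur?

Substitute y = 390 - x into f(x,y) = x^2 + y^2:
g(x) = x^2 + (390 - x)^2 = 2x^2 - 780x + 152100
g'(x) = 4x - 780 = 0  =>  x = 195
y = 390 - 195 = 195
Minimum value = 195^2 + 195^2 = 76050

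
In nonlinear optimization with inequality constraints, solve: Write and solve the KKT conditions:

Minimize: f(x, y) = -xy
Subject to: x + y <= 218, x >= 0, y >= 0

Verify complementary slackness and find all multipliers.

Problem: min -xy s.t. x + y <= 218 (multiplier lambda), x >= 0 (mu_x), y >= 0 (mu_y)
KKT stationarity: -y + lambda - mu_x = 0, -x + lambda - mu_y = 0, with lambda, mu_x, mu_y >= 0
Complementary slackness: lambda*(x + y - 218) = 0, mu_x*x = 0, mu_y*y = 0
If lambda = 0: y = -mu_x <= 0 and x = -mu_y <= 0 force x = y = 0 with f = 0; but x = y = 109 is feasible with f = -11881 < 0, so this is not the minimum. Hence lambda > 0 and x + y = 218.
Try x > 0, y > 0 (so mu_x = mu_y = 0): y = lambda, x = lambda => x = y = lambda
x + y = 218 => 2*lambda = 218 => lambda = 109
x* = y* = 109 > 0, consistent with mu_x = mu_y = 0.
(Any feasible point with x = 0 or y = 0 has f = 0 > -11881, so the minimum is not on those boundaries.)
min(-xy) = -11881 (i.e. max xy = 11881)
Multipliers: lambda = 109, mu_x = 0, mu_y = 0
Complementary slackness: lambda*(x + y - 218) = 109*(109 + 109 - 218) = 0, mu_x*x = 0*109 = 0, mu_y*y = 0*109 = 0. Satisfied.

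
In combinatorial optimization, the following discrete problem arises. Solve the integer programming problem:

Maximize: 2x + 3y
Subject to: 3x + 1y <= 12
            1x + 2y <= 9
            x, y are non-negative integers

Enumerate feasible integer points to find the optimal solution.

Constraint 1: 3x + 1y <= 12
Constraint 2: 1x + 2y <= 9
Feasible x range (need y >= 0): 0 <= x <= min(12/3, 9/1) => x in {0, ..., 4}.
Enumerate feasible integer points row by row (the coefficient of y is 3 > 0, so for each x the largest feasible y gives the best value):
  x = 0: y <= min((12 - 3*0)/1, (9 - 1*0)/2) => y in {0, ..., 4}; best 2*0 + 3*4 = 12
  x = 1: y <= min((12 - 3*1)/1, (9 - 1*1)/2) => y in {0, ..., 4}; best 2*1 + 3*4 = 14
  x = 2: y <= min((12 - 3*2)/1, (9 - 1*2)/2) => y in {0, ..., 3}; best 2*2 + 3*3 = 13
  x = 3: y <= min((12 - 3*3)/1, (9 - 1*3)/2) => y in {0, ..., 3}; best 2*3 + 3*3 = 15
  x = 4: y <= min((12 - 3*4)/1, (9 - 1*4)/2) => y in {0}; best 2*4 + 3*0 = 8
The maximum 2x + 3y = 15 is achieved at x = 3, y = 3.
Check: 3*3 + 1*3 = 12 <= 12 and 1*3 + 2*3 = 9 <= 9.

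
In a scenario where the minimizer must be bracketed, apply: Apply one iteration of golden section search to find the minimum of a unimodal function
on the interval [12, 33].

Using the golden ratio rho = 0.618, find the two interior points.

Golden section search on [12, 33].
Golden ratio rho = 0.618 (approx).
Interior points:
  x_1 = 12 + (1-0.618)*21 = 20.0220
  x_2 = 12 + 0.618*21 = 24.9780
Compare f(x_1) and f(x_2) to determine which subinterval to keep.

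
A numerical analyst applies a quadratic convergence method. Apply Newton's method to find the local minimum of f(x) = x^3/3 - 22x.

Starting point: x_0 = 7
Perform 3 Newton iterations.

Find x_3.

f(x) = x^3/3 - 22x
f'(x) = x^2 - 22, f''(x) = 2x
Newton update: x_{n+1} = x_n - (x_n^2 - 22)/(2*x_n)
Step 1: x_0 = 7, f'=27, f''=14, x_1 = 71/14
Step 2: x_1 = 71/14, f'=729/196, f''=71/7, x_2 = 9353/1988
Step 3: x_2 = 9353/1988, f'=531441/3952144, f''=9353/994, x_3 = 174425777/37187528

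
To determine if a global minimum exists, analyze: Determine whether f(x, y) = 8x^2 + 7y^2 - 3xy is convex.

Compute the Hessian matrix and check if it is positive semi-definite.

f(x,y) = 8x^2 + 7y^2 - 3xy
Hessian H = [[16, -3], [-3, 14]]
trace(H) = 30, det(H) = 215
Eigenvalues: (30 +/- sqrt(40)) / 2 = 18.16, 11.84
Since both eigenvalues > 0, f is convex.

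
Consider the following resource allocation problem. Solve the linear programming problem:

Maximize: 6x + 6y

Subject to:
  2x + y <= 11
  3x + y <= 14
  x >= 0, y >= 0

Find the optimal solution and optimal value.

Feasible vertices: (0, 0), (0, 11), (3, 5), (14/3, 0)
Objective 6x + 6y at each:
  (0, 0): 0
  (0, 11): 66
  (3, 5): 48
  (14/3, 0): 28
Maximum is 66 at (0, 11).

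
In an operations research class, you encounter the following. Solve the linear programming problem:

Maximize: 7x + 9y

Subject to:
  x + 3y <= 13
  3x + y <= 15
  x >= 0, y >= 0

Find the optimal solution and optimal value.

Feasible vertices: (0, 0), (0, 13/3), (4, 3), (5, 0)
Objective 7x + 9y at each:
  (0, 0): 0
  (0, 13/3): 39
  (4, 3): 55
  (5, 0): 35
Maximum is 55 at (4, 3).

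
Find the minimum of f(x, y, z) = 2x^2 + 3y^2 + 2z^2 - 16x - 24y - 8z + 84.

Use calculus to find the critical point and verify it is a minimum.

f(x,y,z) = 2x^2 + 3y^2 + 2z^2 - 16x - 24y - 8z + 84
df/dx = 4x + (-16) = 0 => x = 4
df/dy = 6y + (-24) = 0 => y = 4
df/dz = 4z + (-8) = 0 => z = 2
f(4,4,2) = 2*(4)^2 + 3*(4)^2 + 2*(2)^2 + -16*(4) + -24*(4) + -8*(2) + 84 = -4
Hessian is diagonal with entries 4, 6, 4 > 0, confirmed minimum.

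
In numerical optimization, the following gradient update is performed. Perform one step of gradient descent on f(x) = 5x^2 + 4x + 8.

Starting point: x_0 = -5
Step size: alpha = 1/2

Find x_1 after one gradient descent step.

f(x) = 5x^2 + 4x + 8
f'(x) = 10x + 4
f'(-5) = 10*-5 + (4) = -46
x_1 = x_0 - alpha * f'(x_0) = -5 - 1/2 * -46 = 18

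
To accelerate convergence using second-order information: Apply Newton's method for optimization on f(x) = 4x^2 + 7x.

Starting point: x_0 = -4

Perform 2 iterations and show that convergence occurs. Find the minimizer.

f(x) = 4x^2 + 7x, f'(x) = 8x + (7), f''(x) = 8
Step 1: f'(-4) = -25, x_1 = -4 - -25/8 = -7/8
Step 2: f'(-7/8) = 0, x_2 = -7/8 (converged)
Newton's method converges in 1 step for quadratics.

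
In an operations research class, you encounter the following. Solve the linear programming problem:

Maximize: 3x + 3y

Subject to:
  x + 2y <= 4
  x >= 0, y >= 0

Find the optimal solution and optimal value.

The feasible region has vertices at [(0, 0), (4, 0), (0, 2)].
Checking objective 3x + 3y at each vertex:
  (0, 0): 3*0 + 3*0 = 0
  (4, 0): 3*4 + 3*0 = 12
  (0, 2): 3*0 + 3*2 = 6
Maximum is 12 at (4, 0).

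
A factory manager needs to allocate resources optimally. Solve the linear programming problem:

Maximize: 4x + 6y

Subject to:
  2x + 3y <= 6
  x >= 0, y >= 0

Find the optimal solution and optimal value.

The feasible region has vertices at [(0, 0), (3, 0), (0, 2)].
Checking objective 4x + 6y at each vertex:
  (0, 0): 4*0 + 6*0 = 0
  (3, 0): 4*3 + 6*0 = 12
  (0, 2): 4*0 + 6*2 = 12
Maximum is 12 at (3, 0).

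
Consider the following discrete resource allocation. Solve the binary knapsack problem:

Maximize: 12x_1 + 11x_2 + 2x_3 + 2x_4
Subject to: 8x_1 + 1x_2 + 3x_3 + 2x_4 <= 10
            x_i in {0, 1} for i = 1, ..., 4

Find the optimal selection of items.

Items: item 1 (v=12, w=8), item 2 (v=11, w=1), item 3 (v=2, w=3), item 4 (v=2, w=2)
Capacity: 10
Checking all 16 subsets (w = total weight, v = total value):
  {}: w = 0, v = 0
  {1}: w = 8, v = 12
  {2}: w = 1, v = 11
  {3}: w = 3, v = 2
  {4}: w = 2, v = 2
  {1, 2}: w = 9, v = 23
  {1, 3}: w = 11 > 10, infeasible
  {1, 4}: w = 10, v = 14
  {2, 3}: w = 4, v = 13
  {2, 4}: w = 3, v = 13
  {3, 4}: w = 5, v = 4
  {1, 2, 3}: w = 12 > 10, infeasible
  {1, 2, 4}: w = 11 > 10, infeasible
  {1, 3, 4}: w = 13 > 10, infeasible
  {2, 3, 4}: w = 6, v = 15
  {1, 2, 3, 4}: w = 14 > 10, infeasible
Best feasible subset: items [1, 2]
Total weight: 9 <= 10, total value: 23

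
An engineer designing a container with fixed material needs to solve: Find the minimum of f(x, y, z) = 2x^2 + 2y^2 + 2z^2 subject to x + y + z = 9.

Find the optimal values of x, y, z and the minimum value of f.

Using Lagrange multipliers on f = 2x^2 + 2y^2 + 2z^2 with constraint x + y + z = 9:
Conditions: 2*2*x = lambda, 2*2*y = lambda, 2*2*z = lambda
So x = lambda/4, y = lambda/4, z = lambda/4
Substituting into constraint: lambda * (3/4) = 9
lambda = 12
x = 3, y = 3, z = 3
Minimum value = 54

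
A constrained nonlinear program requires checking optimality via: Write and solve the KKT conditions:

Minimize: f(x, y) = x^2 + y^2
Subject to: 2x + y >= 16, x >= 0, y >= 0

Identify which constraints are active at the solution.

KKT conditions for min x^2 + y^2 s.t. 2x + 1y >= 16, x >= 0, y >= 0:
Stationarity: 2x = mu*2 + mu_x, 2y = mu*1 + mu_y, with mu, mu_x, mu_y >= 0
Complementary slackness: mu*(2x + y - 16) = 0, mu_x*x = 0, mu_y*y = 0
(0, 0) is infeasible (2*0 + 1*0 < 16), so if mu = 0 stationarity would force x = mu_x/2 >= 0, y = mu_y/2 >= 0 with mu_x*x = mu_y*y = 0, i.e. x = y = 0: contradiction. Hence mu > 0 and 2x + y = 16 is active.
Try x > 0, y > 0 (so mu_x = mu_y = 0): x = 2*mu/2, y = 1*mu/2
Substitute: 2*(2*mu/2) + 1*(1*mu/2) = 16
  mu*5/2 = 16 => mu = 32/5
x* = 32/5 > 0, y* = 16/5 > 0, consistent with mu_x = mu_y = 0.
f is convex and the constraints are linear, so this KKT point is the global minimum.
f* = 256/5
Active constraints: 2x + y >= 16 (holds with equality, mu = 32/5 > 0); x >= 0 and y >= 0 are inactive (mu_x = mu_y = 0).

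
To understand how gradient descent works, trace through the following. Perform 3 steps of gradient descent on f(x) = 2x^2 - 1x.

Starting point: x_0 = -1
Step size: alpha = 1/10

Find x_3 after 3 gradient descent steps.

f(x) = 2x^2 - 1x, f'(x) = 4x + (-1)
Step 1: f'(-1) = -5, x_1 = -1 - 1/10 * -5 = -1/2
Step 2: f'(-1/2) = -3, x_2 = -1/2 - 1/10 * -3 = -1/5
Step 3: f'(-1/5) = -9/5, x_3 = -1/5 - 1/10 * -9/5 = -1/50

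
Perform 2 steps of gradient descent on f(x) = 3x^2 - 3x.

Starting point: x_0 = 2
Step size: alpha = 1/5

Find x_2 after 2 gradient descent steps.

f(x) = 3x^2 - 3x, f'(x) = 6x + (-3)
Step 1: f'(2) = 9, x_1 = 2 - 1/5 * 9 = 1/5
Step 2: f'(1/5) = -9/5, x_2 = 1/5 - 1/5 * -9/5 = 14/25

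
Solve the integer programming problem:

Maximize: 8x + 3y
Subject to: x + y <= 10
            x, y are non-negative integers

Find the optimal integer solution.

Objective: 8x + 3y, constraint: x + y <= 10
Coefficient of x is 8 >= coefficient of y is 3, so allocate the entire budget to x.
Optimal: x = 10, y = 0, value = 80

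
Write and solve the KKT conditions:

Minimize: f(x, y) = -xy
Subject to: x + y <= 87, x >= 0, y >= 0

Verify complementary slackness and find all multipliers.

Problem: min -xy s.t. x + y <= 87 (multiplier lambda), x >= 0 (mu_x), y >= 0 (mu_y)
KKT stationarity: -y + lambda - mu_x = 0, -x + lambda - mu_y = 0, with lambda, mu_x, mu_y >= 0
Complementary slackness: lambda*(x + y - 87) = 0, mu_x*x = 0, mu_y*y = 0
If lambda = 0: y = -mu_x <= 0 and x = -mu_y <= 0 force x = y = 0 with f = 0; but x = y = 87/2 is feasible with f = -7569/4 < 0, so this is not the minimum. Hence lambda > 0 and x + y = 87.
Try x > 0, y > 0 (so mu_x = mu_y = 0): y = lambda, x = lambda => x = y = lambda
x + y = 87 => 2*lambda = 87 => lambda = 87/2
x* = y* = 87/2 > 0, consistent with mu_x = mu_y = 0.
(Any feasible point with x = 0 or y = 0 has f = 0 > -7569/4, so the minimum is not on those boundaries.)
min(-xy) = -7569/4 (i.e. max xy = 7569/4)
Multipliers: lambda = 87/2, mu_x = 0, mu_y = 0
Complementary slackness: lambda*(x + y - 87) = 87/2*(87/2 + 87/2 - 87) = 0, mu_x*x = 0*87/2 = 0, mu_y*y = 0*87/2 = 0. Satisfied.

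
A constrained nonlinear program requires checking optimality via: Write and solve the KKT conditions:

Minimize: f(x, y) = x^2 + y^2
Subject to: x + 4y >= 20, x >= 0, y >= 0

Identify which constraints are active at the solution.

KKT conditions for min x^2 + y^2 s.t. 1x + 4y >= 20, x >= 0, y >= 0:
Stationarity: 2x = mu*1 + mu_x, 2y = mu*4 + mu_y, with mu, mu_x, mu_y >= 0
Complementary slackness: mu*(x + 4y - 20) = 0, mu_x*x = 0, mu_y*y = 0
(0, 0) is infeasible (1*0 + 4*0 < 20), so if mu = 0 stationarity would force x = mu_x/2 >= 0, y = mu_y/2 >= 0 with mu_x*x = mu_y*y = 0, i.e. x = y = 0: contradiction. Hence mu > 0 and x + 4y = 20 is active.
Try x > 0, y > 0 (so mu_x = mu_y = 0): x = 1*mu/2, y = 4*mu/2
Substitute: 1*(1*mu/2) + 4*(4*mu/2) = 20
  mu*17/2 = 20 => mu = 40/17
x* = 20/17 > 0, y* = 80/17 > 0, consistent with mu_x = mu_y = 0.
f is convex and the constraints are linear, so this KKT point is the global minimum.
f* = 400/17
Active constraints: x + 4y >= 20 (holds with equality, mu = 40/17 > 0); x >= 0 and y >= 0 are inactive (mu_x = mu_y = 0).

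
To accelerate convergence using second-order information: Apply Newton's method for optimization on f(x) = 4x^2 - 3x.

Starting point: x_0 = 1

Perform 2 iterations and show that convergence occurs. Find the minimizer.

f(x) = 4x^2 - 3x, f'(x) = 8x + (-3), f''(x) = 8
Step 1: f'(1) = 5, x_1 = 1 - 5/8 = 3/8
Step 2: f'(3/8) = 0, x_2 = 3/8 (converged)
Newton's method converges in 1 step for quadratics.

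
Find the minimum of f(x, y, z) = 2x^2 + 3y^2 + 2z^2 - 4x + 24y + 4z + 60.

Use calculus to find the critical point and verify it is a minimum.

f(x,y,z) = 2x^2 + 3y^2 + 2z^2 - 4x + 24y + 4z + 60
df/dx = 4x + (-4) = 0 => x = 1
df/dy = 6y + (24) = 0 => y = -4
df/dz = 4z + (4) = 0 => z = -1
f(1,-4,-1) = 2*(1)^2 + 3*(-4)^2 + 2*(-1)^2 + -4*(1) + 24*(-4) + 4*(-1) + 60 = 8
Hessian is diagonal with entries 4, 6, 4 > 0, confirmed minimum.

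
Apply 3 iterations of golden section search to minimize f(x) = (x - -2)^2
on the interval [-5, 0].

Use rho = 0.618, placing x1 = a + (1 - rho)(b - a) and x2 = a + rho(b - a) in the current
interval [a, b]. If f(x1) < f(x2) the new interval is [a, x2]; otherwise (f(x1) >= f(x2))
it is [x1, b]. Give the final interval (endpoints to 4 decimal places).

Golden section search for min of f(x) = (x - -2)^2 on [-5, 0].
Each step: x1 = a + (1 - rho)(b - a), x2 = a + rho(b - a); if f(x1) < f(x2) keep [a, x2], otherwise keep [x1, b].
Step 1: [-5.0000, 0.0000], x1=-3.0900 (f=1.1881), x2=-1.9100 (f=0.0081); f(x1) > f(x2) => keep [-3.0900, 0.0000]
Step 2: [-3.0900, 0.0000], x1=-1.9096 (f=0.0082), x2=-1.1804 (f=0.6718); f(x1) < f(x2) => keep [-3.0900, -1.1804]
Step 3: [-3.0900, -1.1804], x1=-2.3605 (f=0.1300), x2=-1.9099 (f=0.0081); f(x1) > f(x2) => keep [-2.3605, -1.1804]
Final interval: [-2.3605, -1.1804]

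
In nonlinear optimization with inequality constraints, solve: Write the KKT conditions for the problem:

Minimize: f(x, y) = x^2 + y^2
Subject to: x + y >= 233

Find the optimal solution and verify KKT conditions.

KKT conditions for min x^2 + y^2 s.t. x + y >= 233:
Stationarity: 2x = mu, 2y = mu
So x = y = mu/2.
Complementary slackness: mu*(x + y - 233) = 0
Primal feasibility: x + y >= 233; dual feasibility: mu >= 0
If mu = 0 then x = y = 0, but 0 + 0 < 233 is infeasible, so the constraint is active.
Constraint active: x + y = 2*(mu/2) = 233 => mu = 233
x = y = 233/2, f = 54289/2
Verify: stationarity 2*(233/2) = 233 = mu; primal 233/2 + 233/2 = 233 >= 233; dual mu = 233 >= 0; complementary slackness 233*(233 - 233) = 0. All KKT conditions hold.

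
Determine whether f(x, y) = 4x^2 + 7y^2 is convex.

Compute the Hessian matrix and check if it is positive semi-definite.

f(x,y) = 4x^2 + 7y^2
Hessian H = [[8, 0], [0, 14]]
trace(H) = 22, det(H) = 112
Eigenvalues: (22 +/- sqrt(36)) / 2 = 14, 8
Since both eigenvalues > 0, f is convex.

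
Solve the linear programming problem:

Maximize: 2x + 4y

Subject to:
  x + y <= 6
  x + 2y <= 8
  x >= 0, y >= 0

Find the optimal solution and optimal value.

Feasible vertices: (0, 0), (0, 4), (4, 2), (6, 0)
Objective 2x + 4y at each:
  (0, 0): 0
  (0, 4): 16
  (4, 2): 16
  (6, 0): 12
Maximum is 16 at (0, 4).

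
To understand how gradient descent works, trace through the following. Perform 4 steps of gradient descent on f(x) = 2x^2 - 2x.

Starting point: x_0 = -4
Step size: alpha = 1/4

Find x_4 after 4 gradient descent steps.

f(x) = 2x^2 - 2x, f'(x) = 4x + (-2)
Step 1: f'(-4) = -18, x_1 = -4 - 1/4 * -18 = 1/2
Step 2: f'(1/2) = 0, x_2 = 1/2 - 1/4 * 0 = 1/2
Step 3: f'(1/2) = 0, x_3 = 1/2 - 1/4 * 0 = 1/2
Step 4: f'(1/2) = 0, x_4 = 1/2 - 1/4 * 0 = 1/2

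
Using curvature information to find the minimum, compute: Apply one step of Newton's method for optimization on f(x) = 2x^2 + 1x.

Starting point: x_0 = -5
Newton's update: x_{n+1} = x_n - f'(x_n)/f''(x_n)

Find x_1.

f(x) = 2x^2 + 1x
f'(x) = 4x + (1), f''(x) = 4
Newton step: x_1 = x_0 - f'(x_0)/f''(x_0)
f'(-5) = -19
x_1 = -5 - -19/4 = -1/4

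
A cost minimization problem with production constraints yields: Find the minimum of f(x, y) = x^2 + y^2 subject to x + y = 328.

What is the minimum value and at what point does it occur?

Substitute y = 328 - x into f(x,y) = x^2 + y^2:
g(x) = x^2 + (328 - x)^2 = 2x^2 - 656x + 107584
g'(x) = 4x - 656 = 0  =>  x = 164
y = 328 - 164 = 164
Minimum value = 164^2 + 164^2 = 53792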